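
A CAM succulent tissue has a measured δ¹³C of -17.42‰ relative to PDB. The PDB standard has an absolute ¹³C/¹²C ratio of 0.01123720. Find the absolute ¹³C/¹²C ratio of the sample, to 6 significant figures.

R_sample = R_standard × (δ¹³C/1000 + 1)
R_sample = 0.01123720 × (-17.42/1000 + 1) = 0.01123720 × 0.982580
R_sample = 0.0110414

0.0110414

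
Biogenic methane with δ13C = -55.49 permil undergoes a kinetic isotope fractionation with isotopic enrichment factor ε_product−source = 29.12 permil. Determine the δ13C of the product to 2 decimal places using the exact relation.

To first order, δ_product ≈ δ_source + ε = -26.37 permil.
Exactly, δ_product = (δ_source + 1000)·(ε/1000 + 1) − 1000.
δ_product = (-55.49 + 1000) × (29.12/1000 + 1) − 1000
δ_product = -27.986 permil

-27.99 permil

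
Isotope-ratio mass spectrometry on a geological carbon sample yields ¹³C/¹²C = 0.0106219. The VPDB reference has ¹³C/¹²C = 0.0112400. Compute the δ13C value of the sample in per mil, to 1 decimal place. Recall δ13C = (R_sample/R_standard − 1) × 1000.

δ13C = (R_sample / R_standard − 1) × 1000
R_sample / R_standard = 0.0106219 / 0.0112400 = 0.945009
δ13C = (0.945009 − 1) × 1000 = -54.99 per mil

-55.0 per mil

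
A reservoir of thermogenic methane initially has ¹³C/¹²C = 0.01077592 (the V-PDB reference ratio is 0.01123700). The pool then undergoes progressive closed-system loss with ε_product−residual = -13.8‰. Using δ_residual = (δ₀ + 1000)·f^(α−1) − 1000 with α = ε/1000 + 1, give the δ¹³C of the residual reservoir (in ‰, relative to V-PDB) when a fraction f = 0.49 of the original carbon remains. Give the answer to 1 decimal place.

-31.5‰

δ₀ = (0.01077592/0.01123700 − 1)×1000 = (0.958968 − 1)×1000 = -41.032‰
α − 1 = ε/1000 = -0.0138
f^(α−1) = 0.49^(-0.0138) = 1.009893
δ_res = (-41.032 + 1000) × 1.009893 − 1000 = 968.455 − 1000 = -31.55‰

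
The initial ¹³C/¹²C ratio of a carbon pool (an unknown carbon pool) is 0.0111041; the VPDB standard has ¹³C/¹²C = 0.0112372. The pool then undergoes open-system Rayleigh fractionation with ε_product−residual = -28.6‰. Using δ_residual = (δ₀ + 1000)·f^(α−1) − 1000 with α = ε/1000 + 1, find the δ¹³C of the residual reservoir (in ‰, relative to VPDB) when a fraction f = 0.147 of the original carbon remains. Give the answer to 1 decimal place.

δ₀ = (0.0111041/0.0112372 − 1)×1000 = (0.988155 − 1)×1000 = -11.845‰
α − 1 = ε/1000 = -0.0286
f^(α−1) = 0.147^(-0.0286) = 1.056367
δ_res = (-11.845 + 1000) × 1.056367 − 1000 = 1043.855 − 1000 = 43.85‰

43.9‰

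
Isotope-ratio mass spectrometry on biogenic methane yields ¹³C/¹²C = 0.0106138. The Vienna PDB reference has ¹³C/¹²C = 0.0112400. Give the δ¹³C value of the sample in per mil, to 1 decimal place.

-55.7 per mil

δ¹³C = (R_sample / R_standard − 1) × 1000
R_sample / R_standard = 0.0106138 / 0.0112400 = 0.944288
δ¹³C = (0.944288 − 1) × 1000 = -55.71 per mil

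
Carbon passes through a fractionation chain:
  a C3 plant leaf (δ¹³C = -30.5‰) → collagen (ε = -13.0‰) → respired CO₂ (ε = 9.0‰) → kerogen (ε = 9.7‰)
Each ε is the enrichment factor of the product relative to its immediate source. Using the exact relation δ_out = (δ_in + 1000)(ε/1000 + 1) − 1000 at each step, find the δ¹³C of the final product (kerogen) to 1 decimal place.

-25.1‰

step 1: δ = (-30.50 + 1000)·(-13.0/1000 + 1) − 1000 = -43.10‰
step 2: δ = (-43.10 + 1000)·(9.0/1000 + 1) − 1000 = -34.49‰
step 3: δ = (-34.49 + 1000)·(9.7/1000 + 1) − 1000 = -25.13‰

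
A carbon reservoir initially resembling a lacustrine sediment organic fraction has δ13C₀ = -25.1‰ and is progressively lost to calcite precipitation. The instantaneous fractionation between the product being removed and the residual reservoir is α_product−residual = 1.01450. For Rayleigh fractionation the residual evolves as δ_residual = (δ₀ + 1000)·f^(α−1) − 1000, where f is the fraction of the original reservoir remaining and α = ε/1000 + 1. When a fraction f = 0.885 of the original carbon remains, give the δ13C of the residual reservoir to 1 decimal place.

Rayleigh residual: δ_res = (δ₀ + 1000)·f^(α−1) − 1000
α − 1 = 0.01450
f^(α−1) = 0.885^(0.01450) = 0.998230
δ_res = (-25.1 + 1000) × 0.998230 − 1000 = 973.175 − 1000 = -26.83‰

-26.8‰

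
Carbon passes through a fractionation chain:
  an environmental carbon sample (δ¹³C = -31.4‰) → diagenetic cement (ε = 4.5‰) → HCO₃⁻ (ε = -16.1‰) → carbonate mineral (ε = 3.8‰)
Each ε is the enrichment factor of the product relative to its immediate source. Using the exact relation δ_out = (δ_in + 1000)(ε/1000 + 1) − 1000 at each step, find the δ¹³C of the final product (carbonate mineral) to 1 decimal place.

-39.1‰

step 1: δ = (-31.40 + 1000)·(4.5/1000 + 1) − 1000 = -27.04‰
step 2: δ = (-27.04 + 1000)·(-16.1/1000 + 1) − 1000 = -42.71‰
step 3: δ = (-42.71 + 1000)·(3.8/1000 + 1) − 1000 = -39.07‰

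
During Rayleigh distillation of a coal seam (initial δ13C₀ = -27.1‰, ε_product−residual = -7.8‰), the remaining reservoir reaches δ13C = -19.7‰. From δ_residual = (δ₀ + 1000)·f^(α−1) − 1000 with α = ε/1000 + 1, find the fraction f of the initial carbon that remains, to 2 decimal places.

0.38

α − 1 = ε/1000 = -0.0078
(δ_res + 1000)/(δ₀ + 1000) = (-19.7 + 1000)/(-27.1 + 1000) = 980.3/972.9 = 1.007606
f = 1.007606^(1/-0.0078) = exp(ln(1.007606)/-0.0078) = exp(0.00758/-0.0078)
f = exp(-0.9715) = 0.3785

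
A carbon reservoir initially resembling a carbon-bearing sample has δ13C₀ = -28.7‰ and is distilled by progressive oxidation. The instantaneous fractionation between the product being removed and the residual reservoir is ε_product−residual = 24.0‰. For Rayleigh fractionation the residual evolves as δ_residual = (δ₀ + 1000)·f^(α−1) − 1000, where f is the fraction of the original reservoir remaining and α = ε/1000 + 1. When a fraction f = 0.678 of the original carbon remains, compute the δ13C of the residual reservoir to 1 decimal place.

-37.7‰

Rayleigh residual: δ_res = (δ₀ + 1000)·f^(α−1) − 1000
α = ε/1000 + 1 = 1.02400, so α − 1 = 0.02400
f^(α−1) = 0.678^(0.02400) = 0.990717
δ_res = (-28.7 + 1000) × 0.990717 − 1000 = 962.283 − 1000 = -37.72‰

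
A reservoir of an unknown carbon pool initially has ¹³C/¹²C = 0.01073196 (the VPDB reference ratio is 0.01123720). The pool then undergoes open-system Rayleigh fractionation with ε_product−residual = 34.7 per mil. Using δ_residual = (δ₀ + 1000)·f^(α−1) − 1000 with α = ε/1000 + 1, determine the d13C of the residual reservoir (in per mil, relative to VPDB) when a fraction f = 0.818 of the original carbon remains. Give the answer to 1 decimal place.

δ₀ = (0.01073196/0.01123720 − 1)×1000 = (0.955039 − 1)×1000 = -44.961 per mil
α − 1 = ε/1000 = 0.0347
f^(α−1) = 0.818^(0.0347) = 0.993053
δ_res = (-44.961 + 1000) × 0.993053 − 1000 = 948.404 − 1000 = -51.60 per mil

-51.6 per mil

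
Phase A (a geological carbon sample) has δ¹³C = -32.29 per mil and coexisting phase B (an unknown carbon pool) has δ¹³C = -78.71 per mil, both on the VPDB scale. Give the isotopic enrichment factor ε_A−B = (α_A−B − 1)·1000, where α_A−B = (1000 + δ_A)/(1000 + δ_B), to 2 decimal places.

50.39 per mil

α_A−B = (1000 + -32.29) / (1000 + -78.71) = 967.71 / 921.29 = 1.050386
ε_A−B = (1.050386 − 1) × 1000 = 50.386 per mil
(The approximation ε ≈ δ_A − δ_B would give 46.42 per mil.)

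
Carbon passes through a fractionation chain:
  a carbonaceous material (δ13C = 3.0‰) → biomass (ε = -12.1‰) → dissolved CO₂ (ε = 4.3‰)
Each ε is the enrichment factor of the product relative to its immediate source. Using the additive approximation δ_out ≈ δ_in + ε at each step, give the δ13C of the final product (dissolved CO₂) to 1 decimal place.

step 1: δ ≈ 3.0 + (-12.1) = -9.1‰
step 2: δ ≈ -9.1 + (4.3) = -4.8‰

-4.8‰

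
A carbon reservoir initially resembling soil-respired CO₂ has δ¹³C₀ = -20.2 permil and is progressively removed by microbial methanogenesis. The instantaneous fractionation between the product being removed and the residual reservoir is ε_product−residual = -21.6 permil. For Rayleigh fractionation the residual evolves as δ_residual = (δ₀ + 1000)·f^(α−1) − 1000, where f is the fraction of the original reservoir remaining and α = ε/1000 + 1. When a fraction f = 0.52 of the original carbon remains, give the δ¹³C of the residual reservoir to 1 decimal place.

-6.3 permil

Rayleigh residual: δ_res = (δ₀ + 1000)·f^(α−1) − 1000
α = ε/1000 + 1 = 0.97840, so α − 1 = -0.02160
f^(α−1) = 0.52^(-0.02160) = 1.014225
δ_res = (-20.2 + 1000) × 1.014225 − 1000 = 993.738 − 1000 = -6.26 permil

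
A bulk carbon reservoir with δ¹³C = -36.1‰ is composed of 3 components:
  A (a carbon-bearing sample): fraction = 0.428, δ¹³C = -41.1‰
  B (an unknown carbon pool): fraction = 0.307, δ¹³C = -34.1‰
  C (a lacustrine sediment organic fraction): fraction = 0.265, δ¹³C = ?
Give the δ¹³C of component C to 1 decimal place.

Isotope mass balance: δ_bulk = Σ fᵢ·δᵢ.
-36.1 = 0.428×(-41.1) + 0.307×(-34.1) + 0.265×δ_C
0.265·δ_C = -36.1 − (-28.059) = -8.041
δ_C = -8.041 / 0.265 = -30.34‰

-30.3‰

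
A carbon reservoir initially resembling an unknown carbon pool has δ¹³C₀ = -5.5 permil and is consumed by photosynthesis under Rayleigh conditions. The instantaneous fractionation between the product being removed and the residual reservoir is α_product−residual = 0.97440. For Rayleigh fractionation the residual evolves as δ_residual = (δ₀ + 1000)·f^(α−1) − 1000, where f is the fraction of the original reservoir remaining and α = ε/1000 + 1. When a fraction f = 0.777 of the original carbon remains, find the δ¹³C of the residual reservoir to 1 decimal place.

Rayleigh residual: δ_res = (δ₀ + 1000)·f^(α−1) − 1000
α − 1 = -0.02560
f^(α−1) = 0.777^(-0.02560) = 1.006480
δ_res = (-5.5 + 1000) × 1.006480 − 1000 = 1000.945 − 1000 = 0.94 permil

0.9 permil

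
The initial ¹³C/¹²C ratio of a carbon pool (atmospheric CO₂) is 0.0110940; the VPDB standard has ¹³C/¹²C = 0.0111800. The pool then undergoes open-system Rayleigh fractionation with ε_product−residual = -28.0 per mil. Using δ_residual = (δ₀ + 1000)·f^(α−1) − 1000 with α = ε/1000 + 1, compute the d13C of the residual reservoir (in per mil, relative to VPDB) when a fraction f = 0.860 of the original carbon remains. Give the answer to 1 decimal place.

-3.5 per mil

δ₀ = (0.0110940/0.0111800 − 1)×1000 = (0.992308 − 1)×1000 = -7.692 per mil
α − 1 = ε/1000 = -0.0280
f^(α−1) = 0.860^(-0.0280) = 1.004232
δ_res = (-7.692 + 1000) × 1.004232 − 1000 = 996.507 − 1000 = -3.49 per mil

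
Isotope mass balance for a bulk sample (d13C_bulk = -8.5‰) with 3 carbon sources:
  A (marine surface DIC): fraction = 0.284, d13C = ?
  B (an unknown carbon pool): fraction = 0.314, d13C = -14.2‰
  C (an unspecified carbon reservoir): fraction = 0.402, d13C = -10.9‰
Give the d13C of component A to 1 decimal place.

1.2‰

Isotope mass balance: δ_bulk = Σ fᵢ·δᵢ.
-8.5 = 0.284×δ_A + 0.314×(-14.2) + 0.402×(-10.9)
0.284·δ_A = -8.5 − (-8.841) = 0.341
δ_A = 0.341 / 0.284 = 1.20‰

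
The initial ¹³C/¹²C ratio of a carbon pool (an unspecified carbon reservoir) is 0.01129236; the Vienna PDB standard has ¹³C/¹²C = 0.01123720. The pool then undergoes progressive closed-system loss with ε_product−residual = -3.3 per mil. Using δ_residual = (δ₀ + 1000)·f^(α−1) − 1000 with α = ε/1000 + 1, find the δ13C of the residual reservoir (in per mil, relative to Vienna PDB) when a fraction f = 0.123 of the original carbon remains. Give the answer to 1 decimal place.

δ₀ = (0.01129236/0.01123720 − 1)×1000 = (1.004909 − 1)×1000 = 4.909 per mil
α − 1 = ε/1000 = -0.0033
f^(α−1) = 0.123^(-0.0033) = 1.006939
δ_res = (4.909 + 1000) × 1.006939 − 1000 = 1011.882 − 1000 = 11.88 per mil

11.9 per mil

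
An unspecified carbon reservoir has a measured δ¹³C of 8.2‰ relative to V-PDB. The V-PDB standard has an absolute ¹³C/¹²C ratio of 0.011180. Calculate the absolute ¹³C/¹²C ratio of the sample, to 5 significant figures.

R_sample = R_standard × (δ¹³C/1000 + 1)
R_sample = 0.011180 × (8.2/1000 + 1) = 0.011180 × 1.008200
R_sample = 0.0112717

0.011272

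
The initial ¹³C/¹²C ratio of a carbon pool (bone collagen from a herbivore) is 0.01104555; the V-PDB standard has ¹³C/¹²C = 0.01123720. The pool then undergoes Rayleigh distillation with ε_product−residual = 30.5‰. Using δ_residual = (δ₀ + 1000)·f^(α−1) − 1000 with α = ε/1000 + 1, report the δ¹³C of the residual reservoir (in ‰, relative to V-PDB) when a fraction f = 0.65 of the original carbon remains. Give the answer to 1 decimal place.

-29.9‰

δ₀ = (0.01104555/0.01123720 − 1)×1000 = (0.982945 − 1)×1000 = -17.055‰
α − 1 = ε/1000 = 0.0305
f^(α−1) = 0.65^(0.0305) = 0.986947
δ_res = (-17.055 + 1000) × 0.986947 − 1000 = 970.115 − 1000 = -29.89‰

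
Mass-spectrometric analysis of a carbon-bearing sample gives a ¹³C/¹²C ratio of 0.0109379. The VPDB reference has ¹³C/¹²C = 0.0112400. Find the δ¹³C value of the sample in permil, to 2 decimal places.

-26.88 permil

δ¹³C = (R_sample / R_standard − 1) × 1000
R_sample / R_standard = 0.0109379 / 0.0112400 = 0.973123
δ¹³C = (0.973123 − 1) × 1000 = -26.877 permil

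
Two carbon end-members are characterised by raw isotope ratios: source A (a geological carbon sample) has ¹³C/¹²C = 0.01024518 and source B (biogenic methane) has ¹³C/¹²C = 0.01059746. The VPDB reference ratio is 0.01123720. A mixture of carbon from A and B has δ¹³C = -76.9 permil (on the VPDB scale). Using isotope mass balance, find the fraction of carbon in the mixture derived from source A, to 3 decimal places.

δ_A = (0.01024518/0.01123720 − 1)×1000 = (0.911720 − 1)×1000 = -88.280 permil
δ_B = (0.01059746/0.01123720 − 1)×1000 = (0.943069 − 1)×1000 = -56.931 permil
f_A = (δ_mix − δ_B)/(δ_A − δ_B) = (-76.9 − (-56.931))/(-88.280 − (-56.931))
f_A = -19.969 / -31.349 = 0.6370

0.637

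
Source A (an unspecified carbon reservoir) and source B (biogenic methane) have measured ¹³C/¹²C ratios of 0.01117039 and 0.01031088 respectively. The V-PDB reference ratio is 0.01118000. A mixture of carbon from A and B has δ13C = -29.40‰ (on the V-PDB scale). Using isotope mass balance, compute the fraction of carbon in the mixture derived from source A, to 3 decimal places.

0.629

δ_A = (0.01117039/0.01118000 − 1)×1000 = (0.999140 − 1)×1000 = -0.860‰
δ_B = (0.01031088/0.01118000 − 1)×1000 = (0.922261 − 1)×1000 = -77.739‰
f_A = (δ_mix − δ_B)/(δ_A − δ_B) = (-29.40 − (-77.739))/(-0.860 − (-77.739))
f_A = 48.339 / 76.879 = 0.6288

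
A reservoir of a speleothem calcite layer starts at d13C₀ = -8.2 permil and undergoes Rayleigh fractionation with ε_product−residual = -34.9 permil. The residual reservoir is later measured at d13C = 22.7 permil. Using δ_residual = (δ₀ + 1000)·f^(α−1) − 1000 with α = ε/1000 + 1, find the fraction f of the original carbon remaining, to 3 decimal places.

0.415

α − 1 = ε/1000 = -0.0349
(δ_res + 1000)/(δ₀ + 1000) = (22.7 + 1000)/(-8.2 + 1000) = 1022.7/991.8 = 1.031155
f = 1.031155^(1/-0.0349) = exp(ln(1.031155)/-0.0349) = exp(0.03068/-0.0349)
f = exp(-0.8791) = 0.4152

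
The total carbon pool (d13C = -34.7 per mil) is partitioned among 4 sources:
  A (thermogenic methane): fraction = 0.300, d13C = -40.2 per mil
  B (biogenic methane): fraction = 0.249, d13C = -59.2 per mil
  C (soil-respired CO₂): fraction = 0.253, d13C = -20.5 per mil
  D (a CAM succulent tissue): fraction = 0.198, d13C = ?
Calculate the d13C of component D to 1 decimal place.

Isotope mass balance: δ_bulk = Σ fᵢ·δᵢ.
-34.7 = 0.300×(-40.2) + 0.249×(-59.2) + 0.253×(-20.5) + 0.198×δ_D
0.198·δ_D = -34.7 − (-31.987) = -2.713
δ_D = -2.713 / 0.198 = -13.70 per mil

-13.7 per mil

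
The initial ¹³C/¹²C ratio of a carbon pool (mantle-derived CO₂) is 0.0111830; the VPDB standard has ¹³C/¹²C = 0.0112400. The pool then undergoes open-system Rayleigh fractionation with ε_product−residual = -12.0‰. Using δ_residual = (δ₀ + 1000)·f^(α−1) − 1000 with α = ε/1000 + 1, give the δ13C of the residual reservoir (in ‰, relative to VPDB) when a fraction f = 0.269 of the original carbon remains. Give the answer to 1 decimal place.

10.7‰

δ₀ = (0.0111830/0.0112400 − 1)×1000 = (0.994929 − 1)×1000 = -5.071‰
α − 1 = ε/1000 = -0.0120
f^(α−1) = 0.269^(-0.0120) = 1.015881
δ_res = (-5.071 + 1000) × 1.015881 − 1000 = 1010.730 − 1000 = 10.73‰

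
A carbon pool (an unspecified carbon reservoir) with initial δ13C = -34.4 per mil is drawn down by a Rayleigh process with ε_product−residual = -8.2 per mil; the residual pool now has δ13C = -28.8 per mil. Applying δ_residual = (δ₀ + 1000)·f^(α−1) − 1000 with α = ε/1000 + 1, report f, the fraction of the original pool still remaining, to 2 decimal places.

0.49

α − 1 = ε/1000 = -0.0082
(δ_res + 1000)/(δ₀ + 1000) = (-28.8 + 1000)/(-34.4 + 1000) = 971.2/965.6 = 1.005800
f = 1.005800^(1/-0.0082) = exp(ln(1.005800)/-0.0082) = exp(0.00578/-0.0082)
f = exp(-0.7052) = 0.4940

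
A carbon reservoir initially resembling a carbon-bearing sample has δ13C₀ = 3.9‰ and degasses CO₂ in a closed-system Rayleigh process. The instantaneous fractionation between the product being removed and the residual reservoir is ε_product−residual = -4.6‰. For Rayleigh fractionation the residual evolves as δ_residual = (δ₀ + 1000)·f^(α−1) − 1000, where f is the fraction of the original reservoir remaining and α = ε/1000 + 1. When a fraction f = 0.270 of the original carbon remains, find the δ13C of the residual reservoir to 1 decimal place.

Rayleigh residual: δ_res = (δ₀ + 1000)·f^(α−1) − 1000
α = ε/1000 + 1 = 0.99540, so α − 1 = -0.00460
f^(α−1) = 0.270^(-0.00460) = 1.006041
δ_res = (3.9 + 1000) × 1.006041 − 1000 = 1009.965 − 1000 = 9.96‰

10.0‰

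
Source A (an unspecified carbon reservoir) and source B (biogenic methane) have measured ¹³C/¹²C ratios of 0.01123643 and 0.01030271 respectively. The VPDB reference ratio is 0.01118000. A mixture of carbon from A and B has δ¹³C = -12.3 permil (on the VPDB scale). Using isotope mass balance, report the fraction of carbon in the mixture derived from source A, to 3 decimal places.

0.792

δ_A = (0.01123643/0.01118000 − 1)×1000 = (1.005047 − 1)×1000 = 5.047 permil
δ_B = (0.01030271/0.01118000 − 1)×1000 = (0.921530 − 1)×1000 = -78.470 permil
f_A = (δ_mix − δ_B)/(δ_A − δ_B) = (-12.3 − (-78.470))/(5.047 − (-78.470))
f_A = 66.170 / 83.517 = 0.7923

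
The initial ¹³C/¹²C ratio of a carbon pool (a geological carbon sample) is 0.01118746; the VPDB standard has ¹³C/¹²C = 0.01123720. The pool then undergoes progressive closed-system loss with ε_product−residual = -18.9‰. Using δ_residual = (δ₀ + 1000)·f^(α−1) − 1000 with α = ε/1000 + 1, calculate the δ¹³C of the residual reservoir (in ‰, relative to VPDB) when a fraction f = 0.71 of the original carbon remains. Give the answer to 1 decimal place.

2.0‰

δ₀ = (0.01118746/0.01123720 − 1)×1000 = (0.995574 − 1)×1000 = -4.426‰
α − 1 = ε/1000 = -0.0189
f^(α−1) = 0.71^(-0.0189) = 1.006494
δ_res = (-4.426 + 1000) × 1.006494 − 1000 = 1002.039 − 1000 = 2.04‰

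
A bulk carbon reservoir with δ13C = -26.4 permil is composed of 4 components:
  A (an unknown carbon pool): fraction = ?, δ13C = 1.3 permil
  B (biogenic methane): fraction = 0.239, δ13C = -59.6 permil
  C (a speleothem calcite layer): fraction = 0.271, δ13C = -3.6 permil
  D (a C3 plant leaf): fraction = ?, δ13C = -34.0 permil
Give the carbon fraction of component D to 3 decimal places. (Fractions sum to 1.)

0.335

Let f_D and f_A be the unknown fractions; fractions sum to 1 so f_D + f_A = 0.490.
Mass balance: Σ fᵢ·δᵢ = δ_bulk ⇒ f_D·(-34.0) + f_A·(1.3) = -26.4 − (-15.220) = -11.180
Substitute f_A = 0.490 − f_D:
f_D·(-34.0 − 1.3) = -11.180 − 0.490×(1.3) = -11.817
f_D = -11.817 / -35.3 = 0.3348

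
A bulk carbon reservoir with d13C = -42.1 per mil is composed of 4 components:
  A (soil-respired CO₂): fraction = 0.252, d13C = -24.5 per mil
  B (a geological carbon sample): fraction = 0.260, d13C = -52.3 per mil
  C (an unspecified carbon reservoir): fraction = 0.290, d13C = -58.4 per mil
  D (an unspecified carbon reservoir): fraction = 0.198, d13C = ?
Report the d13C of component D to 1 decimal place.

-27.2 per mil

Isotope mass balance: δ_bulk = Σ fᵢ·δᵢ.
-42.1 = 0.252×(-24.5) + 0.260×(-52.3) + 0.290×(-58.4) + 0.198×δ_D
0.198·δ_D = -42.1 − (-36.708) = -5.392
δ_D = -5.392 / 0.198 = -27.23 per mil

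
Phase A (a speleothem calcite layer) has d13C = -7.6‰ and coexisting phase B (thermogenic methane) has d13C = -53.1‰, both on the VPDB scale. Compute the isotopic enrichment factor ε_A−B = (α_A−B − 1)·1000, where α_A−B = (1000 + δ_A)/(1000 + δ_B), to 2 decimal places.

α_A−B = (1000 + -7.6) / (1000 + -53.1) = 992.4 / 946.9 = 1.048052
ε_A−B = (1.048052 − 1) × 1000 = 48.052‰
(The approximation ε ≈ δ_A − δ_B would give 45.5‰.)

48.05‰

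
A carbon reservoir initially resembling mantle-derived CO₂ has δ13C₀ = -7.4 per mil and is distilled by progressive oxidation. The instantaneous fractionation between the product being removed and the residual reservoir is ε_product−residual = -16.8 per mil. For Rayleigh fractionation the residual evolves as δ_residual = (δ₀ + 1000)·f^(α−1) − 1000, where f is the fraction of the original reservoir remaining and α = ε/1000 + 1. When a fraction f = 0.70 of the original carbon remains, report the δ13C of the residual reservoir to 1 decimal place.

-1.4 per mil

Rayleigh residual: δ_res = (δ₀ + 1000)·f^(α−1) − 1000
α = ε/1000 + 1 = 0.98320, so α − 1 = -0.01680
f^(α−1) = 0.70^(-0.01680) = 1.006010
δ_res = (-7.4 + 1000) × 1.006010 − 1000 = 998.566 − 1000 = -1.43 per mil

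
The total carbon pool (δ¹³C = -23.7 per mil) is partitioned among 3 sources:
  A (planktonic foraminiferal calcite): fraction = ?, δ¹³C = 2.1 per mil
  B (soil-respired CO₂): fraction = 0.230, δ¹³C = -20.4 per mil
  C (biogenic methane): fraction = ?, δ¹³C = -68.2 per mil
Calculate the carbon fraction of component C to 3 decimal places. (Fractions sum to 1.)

0.293

Let f_C and f_A be the unknown fractions; fractions sum to 1 so f_C + f_A = 0.770.
Mass balance: Σ fᵢ·δᵢ = δ_bulk ⇒ f_C·(-68.2) + f_A·(2.1) = -23.7 − (-4.692) = -19.008
Substitute f_A = 0.770 − f_C:
f_C·(-68.2 − 2.1) = -19.008 − 0.770×(2.1) = -20.625
f_C = -20.625 / -70.3 = 0.2934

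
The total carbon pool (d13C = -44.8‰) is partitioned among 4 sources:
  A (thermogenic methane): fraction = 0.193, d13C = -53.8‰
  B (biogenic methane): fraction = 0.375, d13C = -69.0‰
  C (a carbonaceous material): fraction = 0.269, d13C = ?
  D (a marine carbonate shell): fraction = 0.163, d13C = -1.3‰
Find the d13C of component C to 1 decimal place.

Isotope mass balance: δ_bulk = Σ fᵢ·δᵢ.
-44.8 = 0.193×(-53.8) + 0.375×(-69.0) + 0.269×δ_C + 0.163×(-1.3)
0.269·δ_C = -44.8 − (-36.470) = -8.330
δ_C = -8.330 / 0.269 = -30.97‰

-31.0‰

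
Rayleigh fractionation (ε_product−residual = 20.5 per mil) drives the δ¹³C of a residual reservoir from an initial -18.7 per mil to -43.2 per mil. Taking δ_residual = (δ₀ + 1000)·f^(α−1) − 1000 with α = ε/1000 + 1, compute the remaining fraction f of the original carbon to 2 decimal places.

α − 1 = ε/1000 = 0.0205
(δ_res + 1000)/(δ₀ + 1000) = (-43.2 + 1000)/(-18.7 + 1000) = 956.8/981.3 = 0.975033
f = 0.975033^(1/0.0205) = exp(ln(0.975033)/0.0205) = exp(-0.02528/0.0205)
f = exp(-1.2334) = 0.2913

0.29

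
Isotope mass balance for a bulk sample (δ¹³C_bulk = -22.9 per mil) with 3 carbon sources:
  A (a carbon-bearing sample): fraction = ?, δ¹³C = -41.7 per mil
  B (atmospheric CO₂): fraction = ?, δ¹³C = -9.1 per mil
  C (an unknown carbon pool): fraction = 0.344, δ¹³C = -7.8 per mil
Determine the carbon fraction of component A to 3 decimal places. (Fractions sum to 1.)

Let f_A and f_B be the unknown fractions; fractions sum to 1 so f_A + f_B = 0.656.
Mass balance: Σ fᵢ·δᵢ = δ_bulk ⇒ f_A·(-41.7) + f_B·(-9.1) = -22.9 − (-2.683) = -20.217
Substitute f_B = 0.656 − f_A:
f_A·(-41.7 − -9.1) = -20.217 − 0.656×(-9.1) = -14.247
f_A = -14.247 / -32.6 = 0.4370

0.437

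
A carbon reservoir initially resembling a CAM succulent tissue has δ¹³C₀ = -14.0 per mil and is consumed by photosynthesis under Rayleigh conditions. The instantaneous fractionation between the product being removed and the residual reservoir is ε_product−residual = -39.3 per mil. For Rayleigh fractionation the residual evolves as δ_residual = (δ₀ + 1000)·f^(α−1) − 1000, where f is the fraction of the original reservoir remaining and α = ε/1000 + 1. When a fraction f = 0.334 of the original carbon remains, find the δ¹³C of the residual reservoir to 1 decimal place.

29.4 per mil

Rayleigh residual: δ_res = (δ₀ + 1000)·f^(α−1) − 1000
α = ε/1000 + 1 = 0.96070, so α − 1 = -0.03930
f^(α−1) = 0.334^(-0.03930) = 1.044039
δ_res = (-14.0 + 1000) × 1.044039 − 1000 = 1029.423 − 1000 = 29.42 per mil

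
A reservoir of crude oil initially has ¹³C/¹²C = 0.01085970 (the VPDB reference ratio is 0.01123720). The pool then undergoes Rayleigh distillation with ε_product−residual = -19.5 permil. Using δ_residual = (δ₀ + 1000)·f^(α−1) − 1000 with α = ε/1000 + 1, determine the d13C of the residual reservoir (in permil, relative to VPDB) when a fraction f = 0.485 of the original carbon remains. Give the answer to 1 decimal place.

-19.9 permil

δ₀ = (0.01085970/0.01123720 − 1)×1000 = (0.966406 − 1)×1000 = -33.594 permil
α − 1 = ε/1000 = -0.0195
f^(α−1) = 0.485^(-0.0195) = 1.014210
δ_res = (-33.594 + 1000) × 1.014210 − 1000 = 980.139 − 1000 = -19.86 permil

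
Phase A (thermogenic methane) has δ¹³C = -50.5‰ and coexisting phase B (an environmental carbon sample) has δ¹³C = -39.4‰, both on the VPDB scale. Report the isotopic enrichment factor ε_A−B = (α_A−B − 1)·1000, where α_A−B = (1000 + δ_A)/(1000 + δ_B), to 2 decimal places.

α_A−B = (1000 + -50.5) / (1000 + -39.4) = 949.5 / 960.6 = 0.988445
ε_A−B = (0.988445 − 1) × 1000 = -11.555‰
(The approximation ε ≈ δ_A − δ_B would give -11.1‰.)

-11.56‰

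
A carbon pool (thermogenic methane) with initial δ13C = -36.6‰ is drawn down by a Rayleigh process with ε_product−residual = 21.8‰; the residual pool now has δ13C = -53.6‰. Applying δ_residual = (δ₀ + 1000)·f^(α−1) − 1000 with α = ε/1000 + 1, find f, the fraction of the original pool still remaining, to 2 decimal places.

α − 1 = ε/1000 = 0.0218
(δ_res + 1000)/(δ₀ + 1000) = (-53.6 + 1000)/(-36.6 + 1000) = 946.4/963.4 = 0.982354
f = 0.982354^(1/0.0218) = exp(ln(0.982354)/0.0218) = exp(-0.01780/0.0218)
f = exp(-0.8167) = 0.4419

0.44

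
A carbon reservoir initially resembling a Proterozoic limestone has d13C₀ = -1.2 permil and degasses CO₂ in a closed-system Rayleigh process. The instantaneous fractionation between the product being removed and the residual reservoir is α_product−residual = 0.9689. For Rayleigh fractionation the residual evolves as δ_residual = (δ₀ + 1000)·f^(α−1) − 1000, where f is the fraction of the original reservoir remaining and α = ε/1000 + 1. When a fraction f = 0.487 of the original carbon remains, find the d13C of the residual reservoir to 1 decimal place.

21.4 permil

Rayleigh residual: δ_res = (δ₀ + 1000)·f^(α−1) − 1000
α − 1 = -0.03110
f^(α−1) = 0.487^(-0.03110) = 1.022628
δ_res = (-1.2 + 1000) × 1.022628 − 1000 = 1021.401 − 1000 = 21.40 permil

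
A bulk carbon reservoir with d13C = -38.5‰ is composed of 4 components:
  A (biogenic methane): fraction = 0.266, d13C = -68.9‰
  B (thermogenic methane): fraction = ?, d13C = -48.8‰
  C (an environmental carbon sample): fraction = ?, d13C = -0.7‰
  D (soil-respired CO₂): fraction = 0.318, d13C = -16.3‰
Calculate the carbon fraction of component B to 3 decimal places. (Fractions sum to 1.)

Let f_B and f_C be the unknown fractions; fractions sum to 1 so f_B + f_C = 0.416.
Mass balance: Σ fᵢ·δᵢ = δ_bulk ⇒ f_B·(-48.8) + f_C·(-0.7) = -38.5 − (-23.511) = -14.989
Substitute f_C = 0.416 − f_B:
f_B·(-48.8 − -0.7) = -14.989 − 0.416×(-0.7) = -14.698
f_B = -14.698 / -48.1 = 0.3056

0.306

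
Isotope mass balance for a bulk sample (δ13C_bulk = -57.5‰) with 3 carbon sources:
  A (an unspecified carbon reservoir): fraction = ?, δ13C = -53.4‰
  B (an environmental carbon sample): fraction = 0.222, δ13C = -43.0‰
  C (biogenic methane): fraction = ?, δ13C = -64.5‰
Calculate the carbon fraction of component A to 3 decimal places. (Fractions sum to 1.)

Let f_A and f_C be the unknown fractions; fractions sum to 1 so f_A + f_C = 0.778.
Mass balance: Σ fᵢ·δᵢ = δ_bulk ⇒ f_A·(-53.4) + f_C·(-64.5) = -57.5 − (-9.546) = -47.954
Substitute f_C = 0.778 − f_A:
f_A·(-53.4 − -64.5) = -47.954 − 0.778×(-64.5) = 2.227
f_A = 2.227 / 11.1 = 0.2006

0.201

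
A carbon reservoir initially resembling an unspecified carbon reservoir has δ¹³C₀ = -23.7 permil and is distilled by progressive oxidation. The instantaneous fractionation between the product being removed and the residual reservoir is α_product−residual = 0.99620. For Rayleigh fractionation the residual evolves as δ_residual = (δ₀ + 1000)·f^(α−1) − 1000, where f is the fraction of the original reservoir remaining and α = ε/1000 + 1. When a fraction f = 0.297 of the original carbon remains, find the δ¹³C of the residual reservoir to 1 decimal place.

-19.2 permil

Rayleigh residual: δ_res = (δ₀ + 1000)·f^(α−1) − 1000
α − 1 = -0.00380
f^(α−1) = 0.297^(-0.00380) = 1.004624
δ_res = (-23.7 + 1000) × 1.004624 − 1000 = 980.814 − 1000 = -19.19 permil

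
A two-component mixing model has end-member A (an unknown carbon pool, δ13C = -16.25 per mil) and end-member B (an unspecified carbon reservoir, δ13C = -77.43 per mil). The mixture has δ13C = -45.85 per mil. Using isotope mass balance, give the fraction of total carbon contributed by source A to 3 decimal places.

δ_mix = f_A·δ_A + (1 − f_A)·δ_B  ⇒  f_A = (δ_mix − δ_B)/(δ_A − δ_B)
f_A = (-45.85 − (-77.43)) / (-16.25 − (-77.43))
f_A = 31.58 / 61.18 = 0.5162

0.516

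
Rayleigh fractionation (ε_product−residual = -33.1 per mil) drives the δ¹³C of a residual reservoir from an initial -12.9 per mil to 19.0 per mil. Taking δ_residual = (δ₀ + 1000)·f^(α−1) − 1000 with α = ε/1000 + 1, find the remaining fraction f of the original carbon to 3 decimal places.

α − 1 = ε/1000 = -0.0331
(δ_res + 1000)/(δ₀ + 1000) = (19.0 + 1000)/(-12.9 + 1000) = 1019.0/987.1 = 1.032317
f = 1.032317^(1/-0.0331) = exp(ln(1.032317)/-0.0331) = exp(0.03181/-0.0331)
f = exp(-0.9609) = 0.3825

0.383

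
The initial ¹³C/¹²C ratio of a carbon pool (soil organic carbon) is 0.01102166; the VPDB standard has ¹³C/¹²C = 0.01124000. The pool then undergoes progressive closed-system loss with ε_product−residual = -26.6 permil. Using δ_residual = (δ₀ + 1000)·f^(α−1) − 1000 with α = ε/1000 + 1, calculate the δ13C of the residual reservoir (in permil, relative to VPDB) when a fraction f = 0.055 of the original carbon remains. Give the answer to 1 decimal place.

59.2 permil

δ₀ = (0.01102166/0.01124000 − 1)×1000 = (0.980575 − 1)×1000 = -19.425 permil
α − 1 = ε/1000 = -0.0266
f^(α−1) = 0.055^(-0.0266) = 1.080205
δ_res = (-19.425 + 1000) × 1.080205 − 1000 = 1059.222 − 1000 = 59.22 permil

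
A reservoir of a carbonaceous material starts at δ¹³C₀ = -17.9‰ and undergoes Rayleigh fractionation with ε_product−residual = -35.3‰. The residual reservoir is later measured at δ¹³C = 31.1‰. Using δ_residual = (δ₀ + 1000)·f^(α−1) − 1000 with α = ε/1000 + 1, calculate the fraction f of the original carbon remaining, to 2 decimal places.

0.25

α − 1 = ε/1000 = -0.0353
(δ_res + 1000)/(δ₀ + 1000) = (31.1 + 1000)/(-17.9 + 1000) = 1031.1/982.1 = 1.049893
f = 1.049893^(1/-0.0353) = exp(ln(1.049893)/-0.0353) = exp(0.04869/-0.0353)
f = exp(-1.3793) = 0.2518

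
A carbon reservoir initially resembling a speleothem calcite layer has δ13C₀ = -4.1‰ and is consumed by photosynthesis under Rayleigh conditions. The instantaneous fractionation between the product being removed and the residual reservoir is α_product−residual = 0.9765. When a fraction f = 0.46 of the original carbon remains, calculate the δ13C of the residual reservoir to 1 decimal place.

14.2‰

Rayleigh residual: δ_res = (δ₀ + 1000)·f^(α−1) − 1000
α − 1 = -0.02350
f^(α−1) = 0.46^(-0.02350) = 1.018416
δ_res = (-4.1 + 1000) × 1.018416 − 1000 = 1014.240 − 1000 = 14.24‰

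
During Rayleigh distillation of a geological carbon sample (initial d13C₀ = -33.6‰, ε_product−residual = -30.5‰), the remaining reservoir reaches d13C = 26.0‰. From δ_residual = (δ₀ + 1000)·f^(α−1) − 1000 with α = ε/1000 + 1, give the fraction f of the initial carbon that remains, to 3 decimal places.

α − 1 = ε/1000 = -0.0305
(δ_res + 1000)/(δ₀ + 1000) = (26.0 + 1000)/(-33.6 + 1000) = 1026.0/966.4 = 1.061672
f = 1.061672^(1/-0.0305) = exp(ln(1.061672)/-0.0305) = exp(0.05985/-0.0305)
f = exp(-1.9621) = 0.1406

0.141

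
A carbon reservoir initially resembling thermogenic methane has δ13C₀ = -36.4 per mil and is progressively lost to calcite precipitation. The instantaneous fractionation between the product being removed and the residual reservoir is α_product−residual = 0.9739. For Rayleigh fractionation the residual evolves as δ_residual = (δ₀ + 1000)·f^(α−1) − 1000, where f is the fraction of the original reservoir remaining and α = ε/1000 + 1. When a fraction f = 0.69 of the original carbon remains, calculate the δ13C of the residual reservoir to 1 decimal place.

Rayleigh residual: δ_res = (δ₀ + 1000)·f^(α−1) − 1000
α − 1 = -0.02610
f^(α−1) = 0.69^(-0.02610) = 1.009732
δ_res = (-36.4 + 1000) × 1.009732 − 1000 = 972.978 − 1000 = -27.02 per mil

-27.0 per mil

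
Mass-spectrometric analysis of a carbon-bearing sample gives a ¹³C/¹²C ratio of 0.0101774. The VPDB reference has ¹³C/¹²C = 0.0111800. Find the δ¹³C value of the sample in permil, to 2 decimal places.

δ¹³C = (R_sample / R_standard − 1) × 1000
R_sample / R_standard = 0.0101774 / 0.0111800 = 0.910322
δ¹³C = (0.910322 − 1) × 1000 = -89.678 permil

-89.68 permil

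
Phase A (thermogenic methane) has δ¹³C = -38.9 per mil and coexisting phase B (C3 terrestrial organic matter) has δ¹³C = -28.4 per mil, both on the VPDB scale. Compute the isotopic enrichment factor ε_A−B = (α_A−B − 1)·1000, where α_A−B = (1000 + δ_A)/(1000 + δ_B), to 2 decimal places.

α_A−B = (1000 + -38.9) / (1000 + -28.4) = 961.1 / 971.6 = 0.989193
ε_A−B = (0.989193 − 1) × 1000 = -10.807 per mil
(The approximation ε ≈ δ_A − δ_B would give -10.5 per mil.)

-10.81 per mil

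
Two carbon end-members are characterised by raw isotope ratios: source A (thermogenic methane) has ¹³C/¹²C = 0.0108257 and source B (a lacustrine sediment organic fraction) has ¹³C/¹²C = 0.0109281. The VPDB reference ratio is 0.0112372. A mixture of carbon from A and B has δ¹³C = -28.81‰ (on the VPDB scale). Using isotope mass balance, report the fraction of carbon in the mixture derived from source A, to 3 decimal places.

0.143

δ_A = (0.0108257/0.0112372 − 1)×1000 = (0.963381 − 1)×1000 = -36.619‰
δ_B = (0.0109281/0.0112372 − 1)×1000 = (0.972493 − 1)×1000 = -27.507‰
f_A = (δ_mix − δ_B)/(δ_A − δ_B) = (-28.81 − (-27.507))/(-36.619 − (-27.507))
f_A = -1.303 / -9.113 = 0.1430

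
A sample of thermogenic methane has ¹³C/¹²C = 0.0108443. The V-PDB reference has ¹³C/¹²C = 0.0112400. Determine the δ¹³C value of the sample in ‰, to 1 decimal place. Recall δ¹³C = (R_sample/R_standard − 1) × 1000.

δ¹³C = (R_sample / R_standard − 1) × 1000
R_sample / R_standard = 0.0108443 / 0.0112400 = 0.964795
δ¹³C = (0.964795 − 1) × 1000 = -35.20‰

-35.2‰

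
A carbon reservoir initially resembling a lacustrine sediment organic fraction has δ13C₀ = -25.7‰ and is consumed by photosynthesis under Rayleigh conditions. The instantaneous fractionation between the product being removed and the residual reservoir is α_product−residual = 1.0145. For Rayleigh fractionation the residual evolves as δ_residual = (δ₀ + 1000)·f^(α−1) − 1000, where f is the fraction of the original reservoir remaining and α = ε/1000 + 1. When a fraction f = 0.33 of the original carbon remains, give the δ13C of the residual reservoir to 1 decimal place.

-41.2‰

Rayleigh residual: δ_res = (δ₀ + 1000)·f^(α−1) − 1000
α − 1 = 0.01450
f^(α−1) = 0.33^(0.01450) = 0.984053
δ_res = (-25.7 + 1000) × 0.984053 − 1000 = 958.763 − 1000 = -41.24‰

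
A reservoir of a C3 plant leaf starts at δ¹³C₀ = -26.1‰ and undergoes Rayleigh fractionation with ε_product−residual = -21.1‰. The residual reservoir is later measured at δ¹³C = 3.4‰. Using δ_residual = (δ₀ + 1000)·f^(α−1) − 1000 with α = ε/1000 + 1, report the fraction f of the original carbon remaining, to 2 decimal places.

α − 1 = ε/1000 = -0.0211
(δ_res + 1000)/(δ₀ + 1000) = (3.4 + 1000)/(-26.1 + 1000) = 1003.4/973.9 = 1.030291
f = 1.030291^(1/-0.0211) = exp(ln(1.030291)/-0.0211) = exp(0.02984/-0.0211)
f = exp(-1.4143) = 0.2431

0.24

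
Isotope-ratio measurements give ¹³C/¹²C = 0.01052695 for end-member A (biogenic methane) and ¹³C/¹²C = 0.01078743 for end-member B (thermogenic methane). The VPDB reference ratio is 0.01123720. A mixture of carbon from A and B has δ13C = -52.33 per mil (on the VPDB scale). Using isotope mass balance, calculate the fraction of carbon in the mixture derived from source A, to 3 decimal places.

0.531

δ_A = (0.01052695/0.01123720 − 1)×1000 = (0.936795 − 1)×1000 = -63.205 per mil
δ_B = (0.01078743/0.01123720 − 1)×1000 = (0.959975 − 1)×1000 = -40.025 per mil
f_A = (δ_mix − δ_B)/(δ_A − δ_B) = (-52.33 − (-40.025))/(-63.205 − (-40.025))
f_A = -12.305 / -23.180 = 0.5308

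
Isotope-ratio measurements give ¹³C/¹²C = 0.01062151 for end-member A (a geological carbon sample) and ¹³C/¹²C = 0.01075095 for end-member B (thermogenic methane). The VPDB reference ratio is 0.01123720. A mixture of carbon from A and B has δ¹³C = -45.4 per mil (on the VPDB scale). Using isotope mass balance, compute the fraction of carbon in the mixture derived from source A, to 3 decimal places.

0.185

δ_A = (0.01062151/0.01123720 − 1)×1000 = (0.945210 − 1)×1000 = -54.790 per mil
δ_B = (0.01075095/0.01123720 − 1)×1000 = (0.956729 − 1)×1000 = -43.271 per mil
f_A = (δ_mix − δ_B)/(δ_A − δ_B) = (-45.4 − (-43.271))/(-54.790 − (-43.271))
f_A = -2.129 / -11.519 = 0.1848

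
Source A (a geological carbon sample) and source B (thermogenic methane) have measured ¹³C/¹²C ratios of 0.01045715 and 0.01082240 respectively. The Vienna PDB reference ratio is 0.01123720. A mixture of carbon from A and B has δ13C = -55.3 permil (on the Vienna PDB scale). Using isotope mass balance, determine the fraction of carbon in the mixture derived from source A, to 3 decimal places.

δ_A = (0.01045715/0.01123720 − 1)×1000 = (0.930583 − 1)×1000 = -69.417 permil
δ_B = (0.01082240/0.01123720 − 1)×1000 = (0.963087 − 1)×1000 = -36.913 permil
f_A = (δ_mix − δ_B)/(δ_A − δ_B) = (-55.3 − (-36.913))/(-69.417 − (-36.913))
f_A = -18.387 / -32.504 = 0.5657

0.566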